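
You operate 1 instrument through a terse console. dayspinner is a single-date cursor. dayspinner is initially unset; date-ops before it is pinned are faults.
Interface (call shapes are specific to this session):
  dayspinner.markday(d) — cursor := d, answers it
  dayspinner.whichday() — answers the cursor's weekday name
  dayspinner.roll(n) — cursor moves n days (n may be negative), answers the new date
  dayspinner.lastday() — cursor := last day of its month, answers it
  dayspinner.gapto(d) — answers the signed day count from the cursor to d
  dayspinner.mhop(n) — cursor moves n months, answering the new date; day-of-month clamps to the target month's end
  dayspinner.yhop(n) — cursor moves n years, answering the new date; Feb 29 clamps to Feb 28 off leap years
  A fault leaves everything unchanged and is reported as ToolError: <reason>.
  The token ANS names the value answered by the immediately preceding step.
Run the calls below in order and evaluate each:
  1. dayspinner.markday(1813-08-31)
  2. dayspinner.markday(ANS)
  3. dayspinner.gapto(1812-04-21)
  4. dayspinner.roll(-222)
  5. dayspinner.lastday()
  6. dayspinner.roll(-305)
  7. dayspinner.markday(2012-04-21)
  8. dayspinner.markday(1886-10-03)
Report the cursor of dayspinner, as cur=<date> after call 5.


I try markday using d→1813-08-31, — result: 1813-08-31.
I try markday using d→ANS, — result: 1813-08-31.
I try gapto using d→1812-04-21, — result: -497.
I invoke roll using n→-222, and observe 1813-01-21.
I try lastday, → 1813-01-31.
Next I call roll using n→-305, and get 1812-04-01.
Using markday using d→2012-04-21, yielding 2012-04-21.
I invoke markday using d→1886-10-03, and get 1886-10-03.

Answer: cur=1813-01-31


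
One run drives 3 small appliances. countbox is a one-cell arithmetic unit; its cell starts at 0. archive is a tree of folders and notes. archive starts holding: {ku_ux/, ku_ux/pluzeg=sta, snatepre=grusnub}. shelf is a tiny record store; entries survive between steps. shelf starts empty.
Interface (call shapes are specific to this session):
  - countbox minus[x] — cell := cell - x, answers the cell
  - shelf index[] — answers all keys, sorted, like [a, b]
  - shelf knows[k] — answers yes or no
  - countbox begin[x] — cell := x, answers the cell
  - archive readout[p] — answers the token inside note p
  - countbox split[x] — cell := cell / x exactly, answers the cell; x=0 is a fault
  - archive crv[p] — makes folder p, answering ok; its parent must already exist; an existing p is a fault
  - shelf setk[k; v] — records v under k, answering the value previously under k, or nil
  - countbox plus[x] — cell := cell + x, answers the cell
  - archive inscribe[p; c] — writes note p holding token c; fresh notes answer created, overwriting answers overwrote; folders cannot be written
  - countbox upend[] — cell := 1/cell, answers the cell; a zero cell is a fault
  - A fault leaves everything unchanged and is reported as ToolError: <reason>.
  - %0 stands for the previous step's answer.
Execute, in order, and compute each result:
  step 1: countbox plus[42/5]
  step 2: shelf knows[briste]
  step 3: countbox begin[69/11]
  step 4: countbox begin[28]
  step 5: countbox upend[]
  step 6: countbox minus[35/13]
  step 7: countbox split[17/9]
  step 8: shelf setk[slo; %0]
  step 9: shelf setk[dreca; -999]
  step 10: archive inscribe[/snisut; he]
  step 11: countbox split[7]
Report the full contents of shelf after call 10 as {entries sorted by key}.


>>> countbox plus 42/5
[out] 42/5
>>> shelf knows briste
[out] no
>>> countbox begin 69/11
[out] 69/11
>>> countbox begin 28
[out] 28
>>> countbox upend
[out] 1/28
>>> countbox minus 35/13
[out] -967/364
>>> countbox split 17/9
[out] -8703/6188
>>> shelf setk slo %0
[out] nil
>>> shelf setk dreca -999
[out] nil
>>> archive inscribe /snisut he
[out] created
>>> countbox split 7
[out] -8703/43316

Answer: {dreca=-999, slo=-8703/6188}


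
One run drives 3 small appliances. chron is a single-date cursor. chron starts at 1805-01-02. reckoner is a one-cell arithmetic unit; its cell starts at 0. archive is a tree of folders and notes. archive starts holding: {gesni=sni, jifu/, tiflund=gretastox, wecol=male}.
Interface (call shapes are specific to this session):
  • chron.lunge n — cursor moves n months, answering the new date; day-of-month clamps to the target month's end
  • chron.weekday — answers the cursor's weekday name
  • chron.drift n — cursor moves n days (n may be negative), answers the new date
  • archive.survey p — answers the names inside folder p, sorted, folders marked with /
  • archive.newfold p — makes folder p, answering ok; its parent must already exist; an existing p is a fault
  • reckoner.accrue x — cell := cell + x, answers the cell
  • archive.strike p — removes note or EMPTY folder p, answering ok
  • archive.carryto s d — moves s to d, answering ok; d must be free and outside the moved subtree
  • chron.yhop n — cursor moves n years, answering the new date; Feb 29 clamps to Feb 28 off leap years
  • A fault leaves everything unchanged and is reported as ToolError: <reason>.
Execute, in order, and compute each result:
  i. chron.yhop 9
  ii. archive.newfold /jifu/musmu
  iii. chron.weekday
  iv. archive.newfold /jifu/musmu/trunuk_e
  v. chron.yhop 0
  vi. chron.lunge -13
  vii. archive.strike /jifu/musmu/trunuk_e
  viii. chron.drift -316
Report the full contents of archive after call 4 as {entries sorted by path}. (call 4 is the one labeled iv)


Then chron.yhop with n→9, giving 1814-01-02.
I invoke archive.newfold with p→/jifu/musmu, and see ok.
I try chron.weekday(), — result: Sunday.
Then archive.newfold with p→/jifu/musmu/trunuk_e, giving ok.
Next I call chron.yhop with n→0, — result: 1814-01-02.
I try chron.lunge with n→-13, which returns 1812-12-02.
Using archive.strike with p→/jifu/musmu/trunuk_e, giving ok.
I run chron.drift with n→-316: 1812-01-21.

Answer: {gesni=sni, jifu/, jifu/musmu/, jifu/musmu/trunuk_e/, tiflund=gretastox, wecol=male}


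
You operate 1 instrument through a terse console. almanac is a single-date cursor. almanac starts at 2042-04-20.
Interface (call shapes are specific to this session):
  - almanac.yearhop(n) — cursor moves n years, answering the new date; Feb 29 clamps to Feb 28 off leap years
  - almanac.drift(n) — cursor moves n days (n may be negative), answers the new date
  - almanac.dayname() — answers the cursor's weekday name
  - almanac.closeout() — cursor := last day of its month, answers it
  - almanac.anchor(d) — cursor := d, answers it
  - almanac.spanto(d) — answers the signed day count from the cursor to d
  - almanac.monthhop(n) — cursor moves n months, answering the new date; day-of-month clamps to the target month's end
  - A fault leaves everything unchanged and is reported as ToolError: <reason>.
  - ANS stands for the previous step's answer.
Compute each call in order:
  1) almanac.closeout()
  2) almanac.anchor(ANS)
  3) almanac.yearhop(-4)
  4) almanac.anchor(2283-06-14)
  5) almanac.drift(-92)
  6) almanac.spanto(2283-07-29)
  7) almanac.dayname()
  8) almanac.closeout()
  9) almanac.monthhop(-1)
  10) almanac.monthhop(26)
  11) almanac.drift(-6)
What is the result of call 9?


>> closeout()
<< 2042-04-30
>> anchor(ANS)
<< 2042-04-30
>> yearhop(-4)
<< 2038-04-30
>> anchor(2283-06-14)
<< 2283-06-14
>> drift(-92)
<< 2283-03-14
>> spanto(2283-07-29)
<< 137
>> dayname()
<< Wednesday
>> closeout()
<< 2283-03-31
>> monthhop(-1)
<< 2283-02-28
>> monthhop(26)
<< 2285-04-28
>> drift(-6)
<< 2285-04-22

Answer: 2283-02-28


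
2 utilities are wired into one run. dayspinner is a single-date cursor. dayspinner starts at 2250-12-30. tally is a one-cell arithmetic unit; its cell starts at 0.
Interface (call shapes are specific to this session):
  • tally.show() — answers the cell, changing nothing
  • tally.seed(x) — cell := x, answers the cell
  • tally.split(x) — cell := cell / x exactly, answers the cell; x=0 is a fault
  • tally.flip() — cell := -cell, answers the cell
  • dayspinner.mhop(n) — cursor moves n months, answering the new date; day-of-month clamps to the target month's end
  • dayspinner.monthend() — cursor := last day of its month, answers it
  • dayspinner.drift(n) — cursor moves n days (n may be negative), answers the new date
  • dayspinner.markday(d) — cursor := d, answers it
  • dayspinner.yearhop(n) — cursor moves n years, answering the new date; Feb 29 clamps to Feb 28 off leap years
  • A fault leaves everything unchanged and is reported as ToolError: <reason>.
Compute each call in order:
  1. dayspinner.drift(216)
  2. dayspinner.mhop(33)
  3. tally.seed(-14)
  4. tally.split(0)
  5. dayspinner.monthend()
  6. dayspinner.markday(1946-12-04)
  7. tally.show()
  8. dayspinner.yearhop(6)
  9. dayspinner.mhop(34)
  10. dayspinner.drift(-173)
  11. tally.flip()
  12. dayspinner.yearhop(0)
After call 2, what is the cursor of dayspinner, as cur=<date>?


>> drift(n→216)
<< 2251-08-03
>> mhop(n→33)
<< 2254-05-03
>> seed(x→-14)
<< -14
>> split(x→0)
<< ToolError: division by zero
>> monthend()
<< 2254-05-31
>> markday(d→1946-12-04)
<< 1946-12-04
>> show()
<< -14
>> yearhop(n→6)
<< 1952-12-04
>> mhop(n→34)
<< 1955-10-04
>> drift(n→-173)
<< 1955-04-14
>> flip()
<< 14
>> yearhop(n→0)
<< 1955-04-14

Answer: cur=2254-05-03


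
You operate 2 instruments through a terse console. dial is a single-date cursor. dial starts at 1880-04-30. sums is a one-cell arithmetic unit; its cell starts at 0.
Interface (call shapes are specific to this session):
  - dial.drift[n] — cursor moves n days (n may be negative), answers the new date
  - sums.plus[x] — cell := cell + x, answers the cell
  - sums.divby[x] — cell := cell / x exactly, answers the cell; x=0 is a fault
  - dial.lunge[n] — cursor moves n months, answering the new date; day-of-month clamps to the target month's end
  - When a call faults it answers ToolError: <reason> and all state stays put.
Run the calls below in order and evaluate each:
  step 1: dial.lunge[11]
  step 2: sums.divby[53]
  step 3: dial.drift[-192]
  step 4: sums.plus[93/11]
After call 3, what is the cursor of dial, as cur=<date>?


Answer: cur=1880-09-19

Derivation:
// dial.lunge(n='11') == 1881-03-30
// sums.divby(x='53') == 0
// dial.drift(n='-192') == 1880-09-19
// sums.plus(x='93/11') == 93/11


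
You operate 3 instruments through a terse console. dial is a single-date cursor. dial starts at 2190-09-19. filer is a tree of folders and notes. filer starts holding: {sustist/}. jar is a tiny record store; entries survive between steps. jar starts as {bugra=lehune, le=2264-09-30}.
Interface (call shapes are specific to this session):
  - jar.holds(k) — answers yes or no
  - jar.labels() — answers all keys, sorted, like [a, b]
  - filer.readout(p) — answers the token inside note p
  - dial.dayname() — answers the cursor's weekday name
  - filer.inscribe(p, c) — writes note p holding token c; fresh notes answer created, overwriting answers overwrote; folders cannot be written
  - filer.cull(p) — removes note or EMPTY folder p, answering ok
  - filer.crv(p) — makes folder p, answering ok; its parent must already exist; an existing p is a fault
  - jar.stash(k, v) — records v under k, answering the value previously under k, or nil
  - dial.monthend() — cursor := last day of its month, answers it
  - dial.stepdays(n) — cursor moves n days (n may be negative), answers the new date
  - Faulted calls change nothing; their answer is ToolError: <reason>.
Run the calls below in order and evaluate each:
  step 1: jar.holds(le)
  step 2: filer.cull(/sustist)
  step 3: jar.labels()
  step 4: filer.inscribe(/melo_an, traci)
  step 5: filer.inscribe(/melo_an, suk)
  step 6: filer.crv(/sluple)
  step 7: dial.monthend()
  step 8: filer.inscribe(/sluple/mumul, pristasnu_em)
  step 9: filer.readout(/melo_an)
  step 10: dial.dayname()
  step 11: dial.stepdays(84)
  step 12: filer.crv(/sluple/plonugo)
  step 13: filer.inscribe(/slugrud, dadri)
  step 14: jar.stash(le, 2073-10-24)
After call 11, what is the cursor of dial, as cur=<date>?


Answer: cur=2190-12-23

Derivation:
>> jar.holds(k→le)
<< yes
>> filer.cull(p→/sustist)
<< ok
>> jar.labels()
<< [bugra, le]
>> filer.inscribe(p→/melo_an, c→traci)
<< created
>> filer.inscribe(p→/melo_an, c→suk)
<< overwrote
>> filer.crv(p→/sluple)
<< ok
>> dial.monthend()
<< 2190-09-30
>> filer.inscribe(p→/sluple/mumul, c→pristasnu_em)
<< created
>> filer.readout(p→/melo_an)
<< suk
>> dial.dayname()
<< Thursday
>> dial.stepdays(n→84)
<< 2190-12-23
>> filer.crv(p→/sluple/plonugo)
<< ok
>> filer.inscribe(p→/slugrud, c→dadri)
<< created
>> jar.stash(k→le, v→2073-10-24)
<< 2264-09-30


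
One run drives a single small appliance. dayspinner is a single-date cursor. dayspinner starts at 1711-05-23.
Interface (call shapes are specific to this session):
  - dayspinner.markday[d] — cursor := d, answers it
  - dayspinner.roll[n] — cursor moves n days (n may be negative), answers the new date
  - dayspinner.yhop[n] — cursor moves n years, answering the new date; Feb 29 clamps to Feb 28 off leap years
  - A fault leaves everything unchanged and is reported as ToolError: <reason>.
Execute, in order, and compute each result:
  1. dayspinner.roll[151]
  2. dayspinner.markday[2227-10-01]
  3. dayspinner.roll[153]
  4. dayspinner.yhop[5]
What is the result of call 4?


Answer: 2233-03-02

Derivation:
[in] roll n: 151
[out] 1711-10-21
[in] markday d: 2227-10-01
[out] 2227-10-01
[in] roll n: 153
[out] 2228-03-02
[in] yhop n: 5
[out] 2233-03-02


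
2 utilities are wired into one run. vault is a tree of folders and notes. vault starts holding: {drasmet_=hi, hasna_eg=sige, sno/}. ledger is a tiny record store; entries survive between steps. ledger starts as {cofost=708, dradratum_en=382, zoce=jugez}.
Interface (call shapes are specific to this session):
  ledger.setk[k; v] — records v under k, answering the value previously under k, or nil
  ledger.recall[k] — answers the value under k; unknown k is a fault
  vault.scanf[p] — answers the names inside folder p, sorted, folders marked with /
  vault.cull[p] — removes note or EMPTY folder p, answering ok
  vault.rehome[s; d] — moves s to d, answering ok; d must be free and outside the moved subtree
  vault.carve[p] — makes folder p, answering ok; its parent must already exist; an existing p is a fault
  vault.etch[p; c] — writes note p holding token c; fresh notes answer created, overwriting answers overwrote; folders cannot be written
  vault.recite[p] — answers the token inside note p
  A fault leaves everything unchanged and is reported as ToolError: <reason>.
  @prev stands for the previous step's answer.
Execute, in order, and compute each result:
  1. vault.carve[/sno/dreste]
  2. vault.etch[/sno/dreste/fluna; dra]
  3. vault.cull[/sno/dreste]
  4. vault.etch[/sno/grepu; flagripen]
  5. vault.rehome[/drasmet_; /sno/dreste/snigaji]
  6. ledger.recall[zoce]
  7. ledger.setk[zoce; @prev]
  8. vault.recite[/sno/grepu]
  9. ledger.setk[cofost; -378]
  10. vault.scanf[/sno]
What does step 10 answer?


~$ vault.carve p=/sno/dreste
:: ok
~$ vault.etch p=/sno/dreste/fluna c=dra
:: created
~$ vault.cull p=/sno/dreste
:: ToolError: not empty
~$ vault.etch p=/sno/grepu c=flagripen
:: created
~$ vault.rehome s=/drasmet_ d=/sno/dreste/snigaji
:: ok
~$ ledger.recall k=zoce
:: jugez
~$ ledger.setk k=zoce v=@prev
:: jugez
~$ vault.recite p=/sno/grepu
:: flagripen
~$ ledger.setk k=cofost v=-378
:: 708
~$ vault.scanf p=/sno
:: [dreste/, grepu]

Answer: [dreste/, grepu]


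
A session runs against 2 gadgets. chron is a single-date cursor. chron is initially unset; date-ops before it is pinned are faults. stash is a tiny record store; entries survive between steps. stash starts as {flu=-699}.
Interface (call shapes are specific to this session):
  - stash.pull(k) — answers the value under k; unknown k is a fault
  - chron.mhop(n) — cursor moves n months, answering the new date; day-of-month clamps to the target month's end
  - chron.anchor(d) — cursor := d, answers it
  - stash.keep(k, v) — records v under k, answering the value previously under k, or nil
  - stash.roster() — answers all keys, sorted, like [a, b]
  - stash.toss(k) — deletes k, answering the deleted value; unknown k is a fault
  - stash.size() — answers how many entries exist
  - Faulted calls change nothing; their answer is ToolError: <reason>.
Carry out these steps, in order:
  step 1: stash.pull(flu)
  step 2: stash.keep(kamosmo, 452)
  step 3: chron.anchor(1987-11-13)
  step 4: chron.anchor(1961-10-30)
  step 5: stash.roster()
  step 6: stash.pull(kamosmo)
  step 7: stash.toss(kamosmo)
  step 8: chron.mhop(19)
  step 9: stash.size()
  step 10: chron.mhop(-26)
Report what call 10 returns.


! pull(k=flu) => -699
! keep(k=kamosmo, v=452) => nil
! anchor(d=1987-11-13) => 1987-11-13
! anchor(d=1961-10-30) => 1961-10-30
! roster() => [flu, kamosmo]
! pull(k=kamosmo) => 452
! toss(k=kamosmo) => 452
! mhop(n=19) => 1963-05-30
! size() => 1
! mhop(n=-26) => 1961-03-30

Answer: 1961-03-30


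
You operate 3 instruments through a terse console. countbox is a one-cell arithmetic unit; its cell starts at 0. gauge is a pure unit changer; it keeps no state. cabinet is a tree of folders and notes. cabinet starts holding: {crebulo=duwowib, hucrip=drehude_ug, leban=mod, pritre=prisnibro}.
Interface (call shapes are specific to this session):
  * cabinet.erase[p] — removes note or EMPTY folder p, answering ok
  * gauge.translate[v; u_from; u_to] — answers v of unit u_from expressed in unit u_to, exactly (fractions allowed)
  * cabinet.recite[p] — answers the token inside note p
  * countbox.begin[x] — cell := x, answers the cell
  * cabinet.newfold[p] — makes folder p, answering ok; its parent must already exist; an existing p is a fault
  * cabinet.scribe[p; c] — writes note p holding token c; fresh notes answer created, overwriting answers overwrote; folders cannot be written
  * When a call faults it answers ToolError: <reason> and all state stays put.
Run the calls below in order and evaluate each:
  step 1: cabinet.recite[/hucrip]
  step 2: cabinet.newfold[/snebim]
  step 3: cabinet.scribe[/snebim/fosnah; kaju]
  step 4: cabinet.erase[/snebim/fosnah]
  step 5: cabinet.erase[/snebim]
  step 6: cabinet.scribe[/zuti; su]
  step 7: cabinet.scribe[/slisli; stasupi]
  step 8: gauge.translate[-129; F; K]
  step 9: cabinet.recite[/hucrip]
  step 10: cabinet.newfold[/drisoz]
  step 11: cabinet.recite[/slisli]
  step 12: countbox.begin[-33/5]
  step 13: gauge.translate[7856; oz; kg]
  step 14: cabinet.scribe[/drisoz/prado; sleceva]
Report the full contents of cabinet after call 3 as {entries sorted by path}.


Answer: {crebulo=duwowib, hucrip=drehude_ug, leban=mod, pritre=prisnibro, snebim/, snebim/fosnah=kaju}

Derivation:
% 1. recite(/hucrip) -> drehude_ug
% 2. newfold(/snebim) -> ok
% 3. scribe(/snebim/fosnah, kaju) -> created
% 4. erase(/snebim/fosnah) -> ok
% 5. erase(/snebim) -> ok
% 6. scribe(/zuti, su) -> created
% 7. scribe(/slisli, stasupi) -> created
% 8. translate(-129, F, K) -> 33067/180
% 9. recite(/hucrip) -> drehude_ug
% 10. newfold(/drisoz) -> ok
% 11. recite(/slisli) -> stasupi
% 12. begin(-33/5) -> -33/5
% 13. translate(7856, oz, kg) -> 22271385367/100000000
% 14. scribe(/drisoz/prado, sleceva) -> created


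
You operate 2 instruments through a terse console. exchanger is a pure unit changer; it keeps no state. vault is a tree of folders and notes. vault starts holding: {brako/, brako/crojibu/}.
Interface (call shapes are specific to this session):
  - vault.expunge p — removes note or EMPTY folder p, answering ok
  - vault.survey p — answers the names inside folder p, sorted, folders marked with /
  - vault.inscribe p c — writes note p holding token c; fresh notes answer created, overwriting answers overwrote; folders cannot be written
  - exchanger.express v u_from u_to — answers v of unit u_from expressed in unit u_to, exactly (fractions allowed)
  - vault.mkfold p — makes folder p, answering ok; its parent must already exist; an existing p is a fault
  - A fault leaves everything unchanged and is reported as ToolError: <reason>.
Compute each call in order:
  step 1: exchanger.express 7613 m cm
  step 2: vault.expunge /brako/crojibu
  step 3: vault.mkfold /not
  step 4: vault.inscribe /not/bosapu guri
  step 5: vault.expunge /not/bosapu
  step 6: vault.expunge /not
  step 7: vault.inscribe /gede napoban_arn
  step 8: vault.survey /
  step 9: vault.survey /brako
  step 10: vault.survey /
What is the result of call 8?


Answer: [brako/, gede]

Derivation:
! 1. exchanger.express(v=7613, u_from=m, u_to=cm) -> 761300
! 2. vault.expunge(p=/brako/crojibu) -> ok
! 3. vault.mkfold(p=/not) -> ok
! 4. vault.inscribe(p=/not/bosapu, c=guri) -> created
! 5. vault.expunge(p=/not/bosapu) -> ok
! 6. vault.expunge(p=/not) -> ok
! 7. vault.inscribe(p=/gede, c=napoban_arn) -> created
! 8. vault.survey(p=/) -> [brako/, gede]
! 9. vault.survey(p=/brako) -> []
! 10. vault.survey(p=/) -> [brako/, gede]


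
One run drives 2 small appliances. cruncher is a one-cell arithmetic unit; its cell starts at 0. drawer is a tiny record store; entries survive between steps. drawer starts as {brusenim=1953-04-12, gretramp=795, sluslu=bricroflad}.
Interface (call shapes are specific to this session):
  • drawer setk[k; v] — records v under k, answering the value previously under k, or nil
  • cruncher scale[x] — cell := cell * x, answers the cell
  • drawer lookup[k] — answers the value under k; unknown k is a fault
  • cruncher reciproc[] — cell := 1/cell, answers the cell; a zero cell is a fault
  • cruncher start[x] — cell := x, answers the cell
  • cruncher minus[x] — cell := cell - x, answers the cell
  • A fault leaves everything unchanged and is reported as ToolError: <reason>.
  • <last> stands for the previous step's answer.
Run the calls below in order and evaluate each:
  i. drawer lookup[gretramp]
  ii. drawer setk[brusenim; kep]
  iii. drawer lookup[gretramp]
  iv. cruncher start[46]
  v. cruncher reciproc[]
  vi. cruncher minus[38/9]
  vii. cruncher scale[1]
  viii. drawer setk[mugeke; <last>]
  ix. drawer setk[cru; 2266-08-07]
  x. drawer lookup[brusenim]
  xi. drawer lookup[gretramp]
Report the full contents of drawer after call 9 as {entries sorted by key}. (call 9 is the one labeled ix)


Step: drawer lookup[k: gretramp]
Result: 795
Step: drawer setk[k: brusenim; v: kep]
Result: 1953-04-12
Step: drawer lookup[k: gretramp]
Result: 795
Step: cruncher start[x: 46]
Result: 46
Step: cruncher reciproc[]
Result: 1/46
Step: cruncher minus[x: 38/9]
Result: -1739/414
Step: cruncher scale[x: 1]
Result: -1739/414
Step: drawer setk[k: mugeke; v: <last>]
Result: nil
Step: drawer setk[k: cru; v: 2266-08-07]
Result: nil
Step: drawer lookup[k: brusenim]
Result: kep
Step: drawer lookup[k: gretramp]
Result: 795

Answer: {brusenim=kep, cru=2266-08-07, gretramp=795, mugeke=-1739/414, sluslu=bricroflad}


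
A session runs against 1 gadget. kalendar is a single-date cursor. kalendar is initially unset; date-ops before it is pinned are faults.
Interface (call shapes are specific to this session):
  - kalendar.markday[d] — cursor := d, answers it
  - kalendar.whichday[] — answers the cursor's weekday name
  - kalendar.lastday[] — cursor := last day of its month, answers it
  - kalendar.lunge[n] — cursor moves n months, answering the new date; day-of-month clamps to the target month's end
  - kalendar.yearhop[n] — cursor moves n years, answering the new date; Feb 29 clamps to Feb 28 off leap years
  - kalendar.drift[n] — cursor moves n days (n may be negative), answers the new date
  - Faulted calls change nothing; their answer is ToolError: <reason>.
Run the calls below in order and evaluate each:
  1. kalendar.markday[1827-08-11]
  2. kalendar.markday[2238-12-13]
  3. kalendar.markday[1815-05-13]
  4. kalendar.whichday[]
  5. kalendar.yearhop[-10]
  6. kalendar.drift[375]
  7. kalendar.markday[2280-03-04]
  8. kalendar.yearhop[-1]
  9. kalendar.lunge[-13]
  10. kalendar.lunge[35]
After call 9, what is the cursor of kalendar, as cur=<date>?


-- kalendar.markday(d='1827-08-11') -> 1827-08-11
-- kalendar.markday(d='2238-12-13') -> 2238-12-13
-- kalendar.markday(d='1815-05-13') -> 1815-05-13
-- kalendar.whichday() -> Saturday
-- kalendar.yearhop(n='-10') -> 1805-05-13
-- kalendar.drift(n='375') -> 1806-05-23
-- kalendar.markday(d='2280-03-04') -> 2280-03-04
-- kalendar.yearhop(n='-1') -> 2279-03-04
-- kalendar.lunge(n='-13') -> 2278-02-04
-- kalendar.lunge(n='35') -> 2281-01-04

Answer: cur=2278-02-04


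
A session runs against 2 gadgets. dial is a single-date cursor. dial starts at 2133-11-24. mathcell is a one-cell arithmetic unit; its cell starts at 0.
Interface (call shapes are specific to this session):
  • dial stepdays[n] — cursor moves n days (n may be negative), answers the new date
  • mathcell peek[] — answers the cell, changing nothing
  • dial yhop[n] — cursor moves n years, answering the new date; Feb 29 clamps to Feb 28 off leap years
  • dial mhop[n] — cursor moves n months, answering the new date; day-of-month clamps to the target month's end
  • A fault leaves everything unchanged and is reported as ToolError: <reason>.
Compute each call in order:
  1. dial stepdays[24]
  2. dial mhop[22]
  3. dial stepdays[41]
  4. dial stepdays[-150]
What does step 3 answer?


Answer: 2135-11-28

Derivation:
% dial stepdays n: 24
:: 2133-12-18
% dial mhop n: 22
:: 2135-10-18
% dial stepdays n: 41
:: 2135-11-28
% dial stepdays n: -150
:: 2135-07-01


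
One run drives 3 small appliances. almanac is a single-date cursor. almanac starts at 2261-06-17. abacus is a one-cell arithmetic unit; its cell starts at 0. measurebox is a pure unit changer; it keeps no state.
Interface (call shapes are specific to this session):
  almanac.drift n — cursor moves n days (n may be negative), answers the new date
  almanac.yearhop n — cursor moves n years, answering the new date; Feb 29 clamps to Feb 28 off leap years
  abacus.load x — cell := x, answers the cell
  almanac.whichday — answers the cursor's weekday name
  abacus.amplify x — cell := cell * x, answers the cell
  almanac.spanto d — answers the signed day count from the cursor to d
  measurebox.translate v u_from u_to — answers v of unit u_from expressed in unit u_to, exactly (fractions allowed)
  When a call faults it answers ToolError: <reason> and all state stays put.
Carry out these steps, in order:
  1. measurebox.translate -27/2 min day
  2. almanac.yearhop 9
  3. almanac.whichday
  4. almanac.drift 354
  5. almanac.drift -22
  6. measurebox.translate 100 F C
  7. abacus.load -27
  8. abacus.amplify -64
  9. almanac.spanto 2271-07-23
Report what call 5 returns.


Answer: 2271-05-15

Derivation:
>> measurebox.translate(v=-27/2, u_from=min, u_to=day)
<< -3/320
>> almanac.yearhop(n=9)
<< 2270-06-17
>> almanac.whichday()
<< Friday
>> almanac.drift(n=354)
<< 2271-06-06
>> almanac.drift(n=-22)
<< 2271-05-15
>> measurebox.translate(v=100, u_from=F, u_to=C)
<< 340/9
>> abacus.load(x=-27)
<< -27
>> abacus.amplify(x=-64)
<< 1728
>> almanac.spanto(d=2271-07-23)
<< 69


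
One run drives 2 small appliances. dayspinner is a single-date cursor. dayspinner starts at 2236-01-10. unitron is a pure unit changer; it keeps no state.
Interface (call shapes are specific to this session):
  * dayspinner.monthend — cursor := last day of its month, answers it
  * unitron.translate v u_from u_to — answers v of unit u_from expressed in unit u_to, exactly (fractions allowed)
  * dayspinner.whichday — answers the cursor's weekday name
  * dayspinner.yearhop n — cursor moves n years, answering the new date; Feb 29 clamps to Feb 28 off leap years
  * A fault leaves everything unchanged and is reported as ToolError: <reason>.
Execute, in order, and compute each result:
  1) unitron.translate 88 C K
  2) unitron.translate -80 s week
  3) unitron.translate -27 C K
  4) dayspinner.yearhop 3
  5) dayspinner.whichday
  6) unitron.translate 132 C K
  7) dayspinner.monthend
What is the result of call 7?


Answer: 2239-01-31

Derivation:
// unitron.translate(v='88', u_from='C', u_to='K') == 7223/20
// unitron.translate(v='-80', u_from='s', u_to='week') == -1/7560
// unitron.translate(v='-27', u_from='C', u_to='K') == 4923/20
// dayspinner.yearhop(n='3') == 2239-01-10
// dayspinner.whichday() == Thursday
// unitron.translate(v='132', u_from='C', u_to='K') == 8103/20
// dayspinner.monthend() == 2239-01-31


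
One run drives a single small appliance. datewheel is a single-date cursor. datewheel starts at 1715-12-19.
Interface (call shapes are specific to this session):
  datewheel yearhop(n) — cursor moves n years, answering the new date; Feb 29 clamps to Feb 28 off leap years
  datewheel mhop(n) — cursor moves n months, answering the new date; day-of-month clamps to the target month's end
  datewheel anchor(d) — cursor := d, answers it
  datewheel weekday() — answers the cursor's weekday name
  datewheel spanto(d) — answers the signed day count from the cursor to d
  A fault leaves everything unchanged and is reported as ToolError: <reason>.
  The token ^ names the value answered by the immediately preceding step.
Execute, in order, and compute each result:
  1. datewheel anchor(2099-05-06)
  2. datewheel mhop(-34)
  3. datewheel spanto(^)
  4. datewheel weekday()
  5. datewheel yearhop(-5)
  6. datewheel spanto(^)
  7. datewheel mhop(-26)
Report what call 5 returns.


·→ datewheel anchor(d='2099-05-06')
·← 2099-05-06
·→ datewheel mhop(n='-34')
·← 2096-07-06
·→ datewheel spanto(d='^')
·← 0
·→ datewheel weekday()
·← Friday
·→ datewheel yearhop(n='-5')
·← 2091-07-06
·→ datewheel spanto(d='^')
·← 0
·→ datewheel mhop(n='-26')
·← 2089-05-06

Answer: 2091-07-06


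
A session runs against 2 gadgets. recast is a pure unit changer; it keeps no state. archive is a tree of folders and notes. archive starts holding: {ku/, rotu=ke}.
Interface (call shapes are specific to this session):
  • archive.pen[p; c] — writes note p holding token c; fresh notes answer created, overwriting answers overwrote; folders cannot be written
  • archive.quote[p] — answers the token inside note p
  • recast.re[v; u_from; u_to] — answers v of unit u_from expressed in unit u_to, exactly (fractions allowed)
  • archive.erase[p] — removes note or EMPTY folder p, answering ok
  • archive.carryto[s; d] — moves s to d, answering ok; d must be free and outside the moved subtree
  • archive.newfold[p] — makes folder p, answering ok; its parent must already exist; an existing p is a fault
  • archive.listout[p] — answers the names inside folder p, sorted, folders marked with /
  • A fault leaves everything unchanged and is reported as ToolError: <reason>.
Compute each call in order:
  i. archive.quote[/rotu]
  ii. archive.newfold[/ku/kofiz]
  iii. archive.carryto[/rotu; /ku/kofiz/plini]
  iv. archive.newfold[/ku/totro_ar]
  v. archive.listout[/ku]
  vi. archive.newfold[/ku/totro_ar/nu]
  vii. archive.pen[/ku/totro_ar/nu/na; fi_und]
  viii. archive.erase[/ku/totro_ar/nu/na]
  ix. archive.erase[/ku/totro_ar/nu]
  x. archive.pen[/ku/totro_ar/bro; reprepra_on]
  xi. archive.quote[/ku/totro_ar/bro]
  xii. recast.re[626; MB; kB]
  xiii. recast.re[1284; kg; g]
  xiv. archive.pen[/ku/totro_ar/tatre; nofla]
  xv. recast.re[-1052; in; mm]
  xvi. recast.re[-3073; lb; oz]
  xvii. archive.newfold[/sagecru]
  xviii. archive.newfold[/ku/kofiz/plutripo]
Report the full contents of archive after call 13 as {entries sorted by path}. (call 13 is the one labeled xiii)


Answer: {ku/, ku/kofiz/, ku/kofiz/plini=ke, ku/totro_ar/, ku/totro_ar/bro=reprepra_on}

Derivation:
·→ archive.quote(p='/rotu')
·← ke
·→ archive.newfold(p='/ku/kofiz')
·← ok
·→ archive.carryto(s='/rotu', d='/ku/kofiz/plini')
·← ok
·→ archive.newfold(p='/ku/totro_ar')
·← ok
·→ archive.listout(p='/ku')
·← [kofiz/, totro_ar/]
·→ archive.newfold(p='/ku/totro_ar/nu')
·← ok
·→ archive.pen(p='/ku/totro_ar/nu/na', c='fi_und')
·← created
·→ archive.erase(p='/ku/totro_ar/nu/na')
·← ok
·→ archive.erase(p='/ku/totro_ar/nu')
·← ok
·→ archive.pen(p='/ku/totro_ar/bro', c='reprepra_on')
·← created
·→ archive.quote(p='/ku/totro_ar/bro')
·← reprepra_on
·→ recast.re(v='626', u_from='MB', u_to='kB')
·← 626000
·→ recast.re(v='1284', u_from='kg', u_to='g')
·← 1284000
·→ archive.pen(p='/ku/totro_ar/tatre', c='nofla')
·← created
·→ recast.re(v='-1052', u_from='in', u_to='mm')
·← -133604/5
·→ recast.re(v='-3073', u_from='lb', u_to='oz')
·← -49168
·→ archive.newfold(p='/sagecru')
·← ok
·→ archive.newfold(p='/ku/kofiz/plutripo')
·← ok


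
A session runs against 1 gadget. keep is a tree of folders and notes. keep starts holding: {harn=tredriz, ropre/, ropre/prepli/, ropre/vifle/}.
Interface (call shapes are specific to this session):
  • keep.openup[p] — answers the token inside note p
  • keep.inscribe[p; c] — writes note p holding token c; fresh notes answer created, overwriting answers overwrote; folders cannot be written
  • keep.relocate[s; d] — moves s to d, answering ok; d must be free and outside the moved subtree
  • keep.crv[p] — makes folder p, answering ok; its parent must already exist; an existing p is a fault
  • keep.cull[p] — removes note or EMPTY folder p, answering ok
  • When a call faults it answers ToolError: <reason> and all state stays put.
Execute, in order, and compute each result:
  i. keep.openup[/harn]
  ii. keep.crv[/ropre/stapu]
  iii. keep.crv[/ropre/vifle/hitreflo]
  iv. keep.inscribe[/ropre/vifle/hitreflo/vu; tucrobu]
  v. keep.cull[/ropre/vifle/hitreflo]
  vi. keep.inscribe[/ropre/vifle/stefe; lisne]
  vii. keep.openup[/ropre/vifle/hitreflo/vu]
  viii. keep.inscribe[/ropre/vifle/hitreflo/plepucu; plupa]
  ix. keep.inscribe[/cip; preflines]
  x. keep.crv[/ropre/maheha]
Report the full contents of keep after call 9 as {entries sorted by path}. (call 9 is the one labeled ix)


% openup p='/harn'
  tredriz
% crv p='/ropre/stapu'
  ok
% crv p='/ropre/vifle/hitreflo'
  ok
% inscribe p='/ropre/vifle/hitreflo/vu' c='tucrobu'
  created
% cull p='/ropre/vifle/hitreflo'
  ToolError: not empty
% inscribe p='/ropre/vifle/stefe' c='lisne'
  created
% openup p='/ropre/vifle/hitreflo/vu'
  tucrobu
% inscribe p='/ropre/vifle/hitreflo/plepucu' c='plupa'
  created
% inscribe p='/cip' c='preflines'
  created
% crv p='/ropre/maheha'
  ok

Answer: {cip=preflines, harn=tredriz, ropre/, ropre/prepli/, ropre/stapu/, ropre/vifle/, ropre/vifle/hitreflo/, ropre/vifle/hitreflo/plepucu=plupa, ropre/vifle/hitreflo/vu=tucrobu, ropre/vifle/stefe=lisne}


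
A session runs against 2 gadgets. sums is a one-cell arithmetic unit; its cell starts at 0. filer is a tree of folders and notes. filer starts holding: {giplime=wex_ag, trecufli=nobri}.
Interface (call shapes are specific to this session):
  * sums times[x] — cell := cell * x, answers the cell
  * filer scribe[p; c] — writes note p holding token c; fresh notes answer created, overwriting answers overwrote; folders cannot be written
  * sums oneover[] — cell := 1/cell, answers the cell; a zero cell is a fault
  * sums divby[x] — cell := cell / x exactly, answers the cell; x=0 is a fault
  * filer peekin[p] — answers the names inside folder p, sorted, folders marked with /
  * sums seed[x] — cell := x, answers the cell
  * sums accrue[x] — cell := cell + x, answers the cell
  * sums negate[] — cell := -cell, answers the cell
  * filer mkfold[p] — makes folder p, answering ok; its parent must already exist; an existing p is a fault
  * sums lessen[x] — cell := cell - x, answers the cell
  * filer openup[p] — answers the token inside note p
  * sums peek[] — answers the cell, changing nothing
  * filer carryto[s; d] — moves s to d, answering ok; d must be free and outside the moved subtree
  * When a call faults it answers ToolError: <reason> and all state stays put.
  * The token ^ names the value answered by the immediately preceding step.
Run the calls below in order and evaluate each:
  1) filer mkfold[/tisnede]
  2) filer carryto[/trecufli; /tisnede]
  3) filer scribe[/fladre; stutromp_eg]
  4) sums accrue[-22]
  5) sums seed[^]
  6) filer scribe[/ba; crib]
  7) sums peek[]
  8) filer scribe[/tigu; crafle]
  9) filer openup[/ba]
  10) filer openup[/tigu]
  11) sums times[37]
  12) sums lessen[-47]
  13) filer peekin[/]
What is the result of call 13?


Answer: [ba, fladre, giplime, tigu, tisnede/, trecufli]

Derivation:
Calling filer mkfold passing p=/tisnede, and see ok.
I call filer carryto passing s=/trecufli, d=/tisnede: ToolError: exists.
Then filer scribe passing p=/fladre, c=stutromp_eg, and see created.
I use sums accrue passing x=-22, giving -22.
Now I run sums seed passing x=^, yielding -22.
I try filer scribe passing p=/ba, c=crib: created.
Now I run sums peek, → -22.
Next I call filer scribe passing p=/tigu, c=crafle, and get created.
Calling filer openup passing p=/ba, → crib.
I call filer openup passing p=/tigu, giving crafle.
Invoking sums times passing x=37, which returns -814.
I try sums lessen passing x=-47, → -767.
I call filer peekin passing p=/, giving [ba, fladre, giplime, tigu, tisnede/, trecufli].


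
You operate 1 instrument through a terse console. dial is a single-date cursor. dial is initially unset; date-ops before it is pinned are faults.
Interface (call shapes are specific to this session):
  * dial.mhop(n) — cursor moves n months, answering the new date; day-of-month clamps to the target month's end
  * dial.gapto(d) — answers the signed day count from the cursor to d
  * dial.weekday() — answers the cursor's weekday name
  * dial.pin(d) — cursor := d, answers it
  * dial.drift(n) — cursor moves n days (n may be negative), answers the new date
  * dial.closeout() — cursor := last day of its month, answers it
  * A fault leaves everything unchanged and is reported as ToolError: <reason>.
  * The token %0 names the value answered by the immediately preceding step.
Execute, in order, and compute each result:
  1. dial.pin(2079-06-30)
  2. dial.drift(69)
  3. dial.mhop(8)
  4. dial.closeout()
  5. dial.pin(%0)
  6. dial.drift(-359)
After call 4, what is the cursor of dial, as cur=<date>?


Answer: cur=2080-05-31

Derivation:
Do: dial.pin[d: 2079-06-30]
See: 2079-06-30
Do: dial.drift[n: 69]
See: 2079-09-07
Do: dial.mhop[n: 8]
See: 2080-05-07
Do: dial.closeout[]
See: 2080-05-31
Do: dial.pin[d: %0]
See: 2080-05-31
Do: dial.drift[n: -359]
See: 2079-06-07


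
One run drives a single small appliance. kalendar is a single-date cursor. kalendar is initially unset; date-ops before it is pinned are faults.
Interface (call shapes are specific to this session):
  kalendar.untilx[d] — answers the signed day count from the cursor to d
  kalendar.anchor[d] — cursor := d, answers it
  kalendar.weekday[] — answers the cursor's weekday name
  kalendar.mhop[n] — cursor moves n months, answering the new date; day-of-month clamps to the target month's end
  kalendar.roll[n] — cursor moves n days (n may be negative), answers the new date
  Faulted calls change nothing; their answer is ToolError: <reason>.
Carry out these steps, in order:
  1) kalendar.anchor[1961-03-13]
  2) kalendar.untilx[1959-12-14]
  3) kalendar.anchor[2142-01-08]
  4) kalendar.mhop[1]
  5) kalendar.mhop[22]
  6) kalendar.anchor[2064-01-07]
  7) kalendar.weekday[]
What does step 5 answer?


% kalendar.anchor(d→1961-03-13) => 1961-03-13
% kalendar.untilx(d→1959-12-14) => -455
% kalendar.anchor(d→2142-01-08) => 2142-01-08
% kalendar.mhop(n→1) => 2142-02-08
% kalendar.mhop(n→22) => 2143-12-08
% kalendar.anchor(d→2064-01-07) => 2064-01-07
% kalendar.weekday() => Monday

Answer: 2143-12-08


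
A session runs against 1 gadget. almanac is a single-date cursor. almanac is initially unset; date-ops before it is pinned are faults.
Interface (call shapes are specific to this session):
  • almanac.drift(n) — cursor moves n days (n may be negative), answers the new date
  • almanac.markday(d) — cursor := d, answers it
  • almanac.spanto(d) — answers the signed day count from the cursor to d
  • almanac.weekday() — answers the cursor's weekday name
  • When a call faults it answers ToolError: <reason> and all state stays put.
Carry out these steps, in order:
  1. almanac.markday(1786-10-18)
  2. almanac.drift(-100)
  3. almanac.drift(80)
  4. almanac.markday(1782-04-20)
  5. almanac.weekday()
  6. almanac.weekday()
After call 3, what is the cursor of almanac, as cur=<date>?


Answer: cur=1786-09-28

Derivation:
Act: markday[d='1786-10-18']
Obs: 1786-10-18
Act: drift[n='-100']
Obs: 1786-07-10
Act: drift[n='80']
Obs: 1786-09-28
Act: markday[d='1782-04-20']
Obs: 1782-04-20
Act: weekday[]
Obs: Saturday
Act: weekday[]
Obs: Saturday
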